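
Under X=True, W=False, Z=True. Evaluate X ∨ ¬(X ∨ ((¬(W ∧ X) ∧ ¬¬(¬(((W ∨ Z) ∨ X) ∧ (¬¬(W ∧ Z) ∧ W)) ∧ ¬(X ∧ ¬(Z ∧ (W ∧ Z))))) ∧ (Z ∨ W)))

W ∧ X = False ∧ True = False
¬(W ∧ X) = ¬False = True
W ∨ Z = False ∨ True = True
(W ∨ Z) ∨ X = True ∨ True = True
W ∧ Z = False ∧ True = False
¬(W ∧ Z) = ¬False = True
¬¬(W ∧ Z) = ¬True = False
¬¬(W ∧ Z) ∧ W = False ∧ False = False
((W ∨ Z) ∨ X) ∧ (¬¬(W ∧ Z) ∧ W) = True ∧ False = False
¬(((W ∨ Z) ∨ X) ∧ (¬¬(W ∧ Z) ∧ W)) = ¬False = True
W ∧ Z = False ∧ True = False
Z ∧ (W ∧ Z) = True ∧ False = False
¬(Z ∧ (W ∧ Z)) = ¬False = True
X ∧ ¬(Z ∧ (W ∧ Z)) = True ∧ True = True
¬(X ∧ ¬(Z ∧ (W ∧ Z))) = ¬True = False
¬(((W ∨ Z) ∨ X) ∧ (¬¬(W ∧ Z) ∧ W)) ∧ ¬(X ∧ ¬(Z ∧ (W ∧ Z))) = True ∧ False = False
¬(¬(((W ∨ Z) ∨ X) ∧ (¬¬(W ∧ Z) ∧ W)) ∧ ¬(X ∧ ¬(Z ∧ (W ∧ Z)))) = ¬False = True
¬¬(¬(((W ∨ Z) ∨ X) ∧ (¬¬(W ∧ Z) ∧ W)) ∧ ¬(X ∧ ¬(Z ∧ (W ∧ Z)))) = ¬True = False
¬(W ∧ X) ∧ ¬¬(¬(((W ∨ Z) ∨ X) ∧ (¬¬(W ∧ Z) ∧ W)) ∧ ¬(X ∧ ¬(Z ∧ (W ∧ Z)))) = True ∧ False = False
Z ∨ W = True ∨ False = True
(¬(W ∧ X) ∧ ¬¬(¬(((W ∨ Z) ∨ X) ∧ (¬¬(W ∧ Z) ∧ W)) ∧ ¬(X ∧ ¬(Z ∧ (W ∧ Z))))) ∧ (Z ∨ W) = False ∧ True = False
X ∨ ((¬(W ∧ X) ∧ ¬¬(¬(((W ∨ Z) ∨ X) ∧ (¬¬(W ∧ Z) ∧ W)) ∧ ¬(X ∧ ¬(Z ∧ (W ∧ Z))))) ∧ (Z ∨ W)) = True ∨ False = True
¬(X ∨ ((¬(W ∧ X) ∧ ¬¬(¬(((W ∨ Z) ∨ X) ∧ (¬¬(W ∧ Z) ∧ W)) ∧ ¬(X ∧ ¬(Z ∧ (W ∧ Z))))) ∧ (Z ∨ W))) = ¬True = False
X ∨ ¬(X ∨ ((¬(W ∧ X) ∧ ¬¬(¬(((W ∨ Z) ∨ X) ∧ (¬¬(W ∧ Z) ∧ W)) ∧ ¬(X ∧ ¬(Z ∧ (W ∧ Z))))) ∧ (Z ∨ W))) = True ∨ False = True

True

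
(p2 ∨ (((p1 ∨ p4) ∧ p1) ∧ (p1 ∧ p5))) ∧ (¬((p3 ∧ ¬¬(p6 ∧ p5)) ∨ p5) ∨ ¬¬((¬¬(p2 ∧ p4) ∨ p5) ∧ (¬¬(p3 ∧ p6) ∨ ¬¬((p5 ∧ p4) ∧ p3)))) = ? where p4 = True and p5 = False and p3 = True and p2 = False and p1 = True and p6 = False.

False

p1 ∨ p4 = True ∨ True = True
(p1 ∨ p4) ∧ p1 = True ∧ True = True
p1 ∧ p5 = True ∧ False = False
((p1 ∨ p4) ∧ p1) ∧ (p1 ∧ p5) = True ∧ False = False
p2 ∨ (((p1 ∨ p4) ∧ p1) ∧ (p1 ∧ p5)) = False ∨ False = False
p6 ∧ p5 = False ∧ False = False
¬(p6 ∧ p5) = ¬False = True
¬¬(p6 ∧ p5) = ¬True = False
p3 ∧ ¬¬(p6 ∧ p5) = True ∧ False = False
(p3 ∧ ¬¬(p6 ∧ p5)) ∨ p5 = False ∨ False = False
¬((p3 ∧ ¬¬(p6 ∧ p5)) ∨ p5) = ¬False = True
p2 ∧ p4 = False ∧ True = False
¬(p2 ∧ p4) = ¬False = True
¬¬(p2 ∧ p4) = ¬True = False
¬¬(p2 ∧ p4) ∨ p5 = False ∨ False = False
p3 ∧ p6 = True ∧ False = False
¬(p3 ∧ p6) = ¬False = True
¬¬(p3 ∧ p6) = ¬True = False
p5 ∧ p4 = False ∧ True = False
(p5 ∧ p4) ∧ p3 = False ∧ True = False
¬((p5 ∧ p4) ∧ p3) = ¬False = True
¬¬((p5 ∧ p4) ∧ p3) = ¬True = False
¬¬(p3 ∧ p6) ∨ ¬¬((p5 ∧ p4) ∧ p3) = False ∨ False = False
(¬¬(p2 ∧ p4) ∨ p5) ∧ (¬¬(p3 ∧ p6) ∨ ¬¬((p5 ∧ p4) ∧ p3)) = False ∧ False = False
¬((¬¬(p2 ∧ p4) ∨ p5) ∧ (¬¬(p3 ∧ p6) ∨ ¬¬((p5 ∧ p4) ∧ p3))) = ¬False = True
¬¬((¬¬(p2 ∧ p4) ∨ p5) ∧ (¬¬(p3 ∧ p6) ∨ ¬¬((p5 ∧ p4) ∧ p3))) = ¬True = False
¬((p3 ∧ ¬¬(p6 ∧ p5)) ∨ p5) ∨ ¬¬((¬¬(p2 ∧ p4) ∨ p5) ∧ (¬¬(p3 ∧ p6) ∨ ¬¬((p5 ∧ p4) ∧ p3))) = True ∨ False = True
(p2 ∨ (((p1 ∨ p4) ∧ p1) ∧ (p1 ∧ p5))) ∧ (¬((p3 ∧ ¬¬(p6 ∧ p5)) ∨ p5) ∨ ¬¬((¬¬(p2 ∧ p4) ∨ p5) ∧ (¬¬(p3 ∧ p6) ∨ ¬¬((p5 ∧ p4) ∧ p3)))) = False ∧ True = False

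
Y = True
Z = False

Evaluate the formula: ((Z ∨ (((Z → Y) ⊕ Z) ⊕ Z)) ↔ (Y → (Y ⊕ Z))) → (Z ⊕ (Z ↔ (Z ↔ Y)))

Substituting Y=True, Z=False:
Z → Y = False → True = True
(Z → Y) ⊕ Z = True ⊕ False = True
((Z → Y) ⊕ Z) ⊕ Z = True ⊕ False = True
Z ∨ (((Z → Y) ⊕ Z) ⊕ Z) = False ∨ True = True
Y ⊕ Z = True ⊕ False = True
Y → (Y ⊕ Z) = True → True = True
(Z ∨ (((Z → Y) ⊕ Z) ⊕ Z)) ↔ (Y → (Y ⊕ Z)) = True ↔ True = True
Z ↔ Y = False ↔ True = False
Z ↔ (Z ↔ Y) = False ↔ False = True
Z ⊕ (Z ↔ (Z ↔ Y)) = False ⊕ True = True
((Z ∨ (((Z → Y) ⊕ Z) ⊕ Z)) ↔ (Y → (Y ⊕ Z))) → (Z ⊕ (Z ↔ (Z ↔ Y))) = True → True = True

True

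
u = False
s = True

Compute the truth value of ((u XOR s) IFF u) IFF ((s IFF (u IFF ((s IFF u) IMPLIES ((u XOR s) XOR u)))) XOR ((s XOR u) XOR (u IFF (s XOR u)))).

False

u XOR s = False XOR True = True
(u XOR s) IFF u = True IFF False = False
s IFF u = True IFF False = False
u XOR s = False XOR True = True
(u XOR s) XOR u = True XOR False = True
(s IFF u) IMPLIES ((u XOR s) XOR u) = False IMPLIES True = True
u IFF ((s IFF u) IMPLIES ((u XOR s) XOR u)) = False IFF True = False
s IFF (u IFF ((s IFF u) IMPLIES ((u XOR s) XOR u))) = True IFF False = False
s XOR u = True XOR False = True
s XOR u = True XOR False = True
u IFF (s XOR u) = False IFF True = False
(s XOR u) XOR (u IFF (s XOR u)) = True XOR False = True
(s IFF (u IFF ((s IFF u) IMPLIES ((u XOR s) XOR u)))) XOR ((s XOR u) XOR (u IFF (s XOR u))) = False XOR True = True
((u XOR s) IFF u) IFF ((s IFF (u IFF ((s IFF u) IMPLIES ((u XOR s) XOR u)))) XOR ((s XOR u) XOR (u IFF (s XOR u)))) = False IFF True = False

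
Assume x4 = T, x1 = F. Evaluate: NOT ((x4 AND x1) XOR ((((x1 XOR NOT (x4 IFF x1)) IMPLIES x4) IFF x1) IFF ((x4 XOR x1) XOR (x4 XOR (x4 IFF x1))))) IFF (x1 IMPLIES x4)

F

x4 AND x1 = T AND F = F
x4 IFF x1 = T IFF F = F
NOT (x4 IFF x1) = NOT F = T
x1 XOR NOT (x4 IFF x1) = F XOR T = T
(x1 XOR NOT (x4 IFF x1)) IMPLIES x4 = T IMPLIES T = T
((x1 XOR NOT (x4 IFF x1)) IMPLIES x4) IFF x1 = T IFF F = F
x4 XOR x1 = T XOR F = T
x4 IFF x1 = T IFF F = F
x4 XOR (x4 IFF x1) = T XOR F = T
(x4 XOR x1) XOR (x4 XOR (x4 IFF x1)) = T XOR T = F
(((x1 XOR NOT (x4 IFF x1)) IMPLIES x4) IFF x1) IFF ((x4 XOR x1) XOR (x4 XOR (x4 IFF x1))) = F IFF F = T
(x4 AND x1) XOR ((((x1 XOR NOT (x4 IFF x1)) IMPLIES x4) IFF x1) IFF ((x4 XOR x1) XOR (x4 XOR (x4 IFF x1)))) = F XOR T = T
NOT ((x4 AND x1) XOR ((((x1 XOR NOT (x4 IFF x1)) IMPLIES x4) IFF x1) IFF ((x4 XOR x1) XOR (x4 XOR (x4 IFF x1))))) = NOT T = F
x1 IMPLIES x4 = F IMPLIES T = T
NOT ((x4 AND x1) XOR ((((x1 XOR NOT (x4 IFF x1)) IMPLIES x4) IFF x1) IFF ((x4 XOR x1) XOR (x4 XOR (x4 IFF x1))))) IFF (x1 IMPLIES x4) = F IFF T = F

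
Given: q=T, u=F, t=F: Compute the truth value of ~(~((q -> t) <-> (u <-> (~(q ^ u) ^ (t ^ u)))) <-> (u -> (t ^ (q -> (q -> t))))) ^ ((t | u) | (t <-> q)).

F

Substituting q=T, u=F, t=F:
q -> t = T -> F = F
q ^ u = T ^ F = T
~(q ^ u) = ~T = F
t ^ u = F ^ F = F
~(q ^ u) ^ (t ^ u) = F ^ F = F
u <-> (~(q ^ u) ^ (t ^ u)) = F <-> F = T
(q -> t) <-> (u <-> (~(q ^ u) ^ (t ^ u))) = F <-> T = F
~((q -> t) <-> (u <-> (~(q ^ u) ^ (t ^ u)))) = ~F = T
q -> t = T -> F = F
q -> (q -> t) = T -> F = F
t ^ (q -> (q -> t)) = F ^ F = F
u -> (t ^ (q -> (q -> t))) = F -> F = T
~((q -> t) <-> (u <-> (~(q ^ u) ^ (t ^ u)))) <-> (u -> (t ^ (q -> (q -> t)))) = T <-> T = T
~(~((q -> t) <-> (u <-> (~(q ^ u) ^ (t ^ u)))) <-> (u -> (t ^ (q -> (q -> t))))) = ~T = F
t | u = F | F = F
t <-> q = F <-> T = F
(t | u) | (t <-> q) = F | F = F
~(~((q -> t) <-> (u <-> (~(q ^ u) ^ (t ^ u)))) <-> (u -> (t ^ (q -> (q -> t))))) ^ ((t | u) | (t <-> q)) = F ^ F = F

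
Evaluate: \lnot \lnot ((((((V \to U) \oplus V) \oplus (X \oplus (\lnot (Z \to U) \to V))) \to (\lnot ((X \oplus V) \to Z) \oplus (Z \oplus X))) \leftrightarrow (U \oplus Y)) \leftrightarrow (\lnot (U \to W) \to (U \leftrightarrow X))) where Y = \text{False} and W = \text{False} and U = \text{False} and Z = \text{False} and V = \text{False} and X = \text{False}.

Substituting Y=\text{False}, W=\text{False}, U=\text{False}, Z=\text{False}, V=\text{False}, X=\text{False}:
V \to U = \text{False} \to \text{False} = \text{True}
(V \to U) \oplus V = \text{True} \oplus \text{False} = \text{True}
Z \to U = \text{False} \to \text{False} = \text{True}
\lnot (Z \to U) = \lnot \text{True} = \text{False}
\lnot (Z \to U) \to V = \text{False} \to \text{False} = \text{True}
X \oplus (\lnot (Z \to U) \to V) = \text{False} \oplus \text{True} = \text{True}
((V \to U) \oplus V) \oplus (X \oplus (\lnot (Z \to U) \to V)) = \text{True} \oplus \text{True} = \text{False}
X \oplus V = \text{False} \oplus \text{False} = \text{False}
(X \oplus V) \to Z = \text{False} \to \text{False} = \text{True}
\lnot ((X \oplus V) \to Z) = \lnot \text{True} = \text{False}
Z \oplus X = \text{False} \oplus \text{False} = \text{False}
\lnot ((X \oplus V) \to Z) \oplus (Z \oplus X) = \text{False} \oplus \text{False} = \text{False}
(((V \to U) \oplus V) \oplus (X \oplus (\lnot (Z \to U) \to V))) \to (\lnot ((X \oplus V) \to Z) \oplus (Z \oplus X)) = \text{False} \to \text{False} = \text{True}
U \oplus Y = \text{False} \oplus \text{False} = \text{False}
((((V \to U) \oplus V) \oplus (X \oplus (\lnot (Z \to U) \to V))) \to (\lnot ((X \oplus V) \to Z) \oplus (Z \oplus X))) \leftrightarrow (U \oplus Y) = \text{True} \leftrightarrow \text{False} = \text{False}
U \to W = \text{False} \to \text{False} = \text{True}
\lnot (U \to W) = \lnot \text{True} = \text{False}
U \leftrightarrow X = \text{False} \leftrightarrow \text{False} = \text{True}
\lnot (U \to W) \to (U \leftrightarrow X) = \text{False} \to \text{True} = \text{True}
(((((V \to U) \oplus V) \oplus (X \oplus (\lnot (Z \to U) \to V))) \to (\lnot ((X \oplus V) \to Z) \oplus (Z \oplus X))) \leftrightarrow (U \oplus Y)) \leftrightarrow (\lnot (U \to W) \to (U \leftrightarrow X)) = \text{False} \leftrightarrow \text{True} = \text{False}
\lnot ((((((V \to U) \oplus V) \oplus (X \oplus (\lnot (Z \to U) \to V))) \to (\lnot ((X \oplus V) \to Z) \oplus (Z \oplus X))) \leftrightarrow (U \oplus Y)) \leftrightarrow (\lnot (U \to W) \to (U \leftrightarrow X))) = \lnot \text{False} = \text{True}
\lnot \lnot ((((((V \to U) \oplus V) \oplus (X \oplus (\lnot (Z \to U) \to V))) \to (\lnot ((X \oplus V) \to Z) \oplus (Z \oplus X))) \leftrightarrow (U \oplus Y)) \leftrightarrow (\lnot (U \to W) \to (U \leftrightarrow X))) = \lnot \text{True} = \text{False}

\text{False}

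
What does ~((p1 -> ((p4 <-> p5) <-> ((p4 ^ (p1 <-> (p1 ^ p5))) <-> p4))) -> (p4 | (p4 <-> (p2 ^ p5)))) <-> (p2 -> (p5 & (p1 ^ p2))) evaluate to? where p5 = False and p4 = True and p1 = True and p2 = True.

True

p4 <-> p5 = True <-> False = False
p1 ^ p5 = True ^ False = True
p1 <-> (p1 ^ p5) = True <-> True = True
p4 ^ (p1 <-> (p1 ^ p5)) = True ^ True = False
(p4 ^ (p1 <-> (p1 ^ p5))) <-> p4 = False <-> True = False
(p4 <-> p5) <-> ((p4 ^ (p1 <-> (p1 ^ p5))) <-> p4) = False <-> False = True
p1 -> ((p4 <-> p5) <-> ((p4 ^ (p1 <-> (p1 ^ p5))) <-> p4)) = True -> True = True
p2 ^ p5 = True ^ False = True
p4 <-> (p2 ^ p5) = True <-> True = True
p4 | (p4 <-> (p2 ^ p5)) = True | True = True
(p1 -> ((p4 <-> p5) <-> ((p4 ^ (p1 <-> (p1 ^ p5))) <-> p4))) -> (p4 | (p4 <-> (p2 ^ p5))) = True -> True = True
~((p1 -> ((p4 <-> p5) <-> ((p4 ^ (p1 <-> (p1 ^ p5))) <-> p4))) -> (p4 | (p4 <-> (p2 ^ p5)))) = ~True = False
p1 ^ p2 = True ^ True = False
p5 & (p1 ^ p2) = False & False = False
p2 -> (p5 & (p1 ^ p2)) = True -> False = False
~((p1 -> ((p4 <-> p5) <-> ((p4 ^ (p1 <-> (p1 ^ p5))) <-> p4))) -> (p4 | (p4 <-> (p2 ^ p5)))) <-> (p2 -> (p5 & (p1 ^ p2))) = False <-> False = True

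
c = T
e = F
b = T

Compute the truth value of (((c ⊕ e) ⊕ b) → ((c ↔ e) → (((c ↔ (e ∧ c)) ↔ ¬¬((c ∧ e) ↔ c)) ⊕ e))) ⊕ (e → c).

F

c ⊕ e = T ⊕ F = T
(c ⊕ e) ⊕ b = T ⊕ T = F
c ↔ e = T ↔ F = F
e ∧ c = F ∧ T = F
c ↔ (e ∧ c) = T ↔ F = F
c ∧ e = T ∧ F = F
(c ∧ e) ↔ c = F ↔ T = F
¬((c ∧ e) ↔ c) = ¬F = T
¬¬((c ∧ e) ↔ c) = ¬T = F
(c ↔ (e ∧ c)) ↔ ¬¬((c ∧ e) ↔ c) = F ↔ F = T
((c ↔ (e ∧ c)) ↔ ¬¬((c ∧ e) ↔ c)) ⊕ e = T ⊕ F = T
(c ↔ e) → (((c ↔ (e ∧ c)) ↔ ¬¬((c ∧ e) ↔ c)) ⊕ e) = F → T = T
((c ⊕ e) ⊕ b) → ((c ↔ e) → (((c ↔ (e ∧ c)) ↔ ¬¬((c ∧ e) ↔ c)) ⊕ e)) = F → T = T
e → c = F → T = T
(((c ⊕ e) ⊕ b) → ((c ↔ e) → (((c ↔ (e ∧ c)) ↔ ¬¬((c ∧ e) ↔ c)) ⊕ e))) ⊕ (e → c) = T ⊕ T = F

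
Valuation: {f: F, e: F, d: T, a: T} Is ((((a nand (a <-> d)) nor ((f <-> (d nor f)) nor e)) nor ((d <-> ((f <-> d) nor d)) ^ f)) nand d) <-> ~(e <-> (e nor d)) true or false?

Substituting f=F, e=F, d=T, a=T:
a <-> d = T <-> T = T
a nand (a <-> d) = T nand T = F
d nor f = T nor F = F
f <-> (d nor f) = F <-> F = T
(f <-> (d nor f)) nor e = T nor F = F
(a nand (a <-> d)) nor ((f <-> (d nor f)) nor e) = F nor F = T
f <-> d = F <-> T = F
(f <-> d) nor d = F nor T = F
d <-> ((f <-> d) nor d) = T <-> F = F
(d <-> ((f <-> d) nor d)) ^ f = F ^ F = F
((a nand (a <-> d)) nor ((f <-> (d nor f)) nor e)) nor ((d <-> ((f <-> d) nor d)) ^ f) = T nor F = F
(((a nand (a <-> d)) nor ((f <-> (d nor f)) nor e)) nor ((d <-> ((f <-> d) nor d)) ^ f)) nand d = F nand T = T
e nor d = F nor T = F
e <-> (e nor d) = F <-> F = T
~(e <-> (e nor d)) = ~T = F
((((a nand (a <-> d)) nor ((f <-> (d nor f)) nor e)) nor ((d <-> ((f <-> d) nor d)) ^ f)) nand d) <-> ~(e <-> (e nor d)) = T <-> F = F

F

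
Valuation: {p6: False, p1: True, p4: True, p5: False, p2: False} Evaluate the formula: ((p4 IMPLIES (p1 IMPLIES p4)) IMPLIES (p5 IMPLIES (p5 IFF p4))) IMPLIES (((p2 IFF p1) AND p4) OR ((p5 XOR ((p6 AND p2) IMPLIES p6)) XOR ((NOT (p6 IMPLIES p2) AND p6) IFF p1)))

True

p1 IMPLIES p4 = True IMPLIES True = True
p4 IMPLIES (p1 IMPLIES p4) = True IMPLIES True = True
p5 IFF p4 = False IFF True = False
p5 IMPLIES (p5 IFF p4) = False IMPLIES False = True
(p4 IMPLIES (p1 IMPLIES p4)) IMPLIES (p5 IMPLIES (p5 IFF p4)) = True IMPLIES True = True
p2 IFF p1 = False IFF True = False
(p2 IFF p1) AND p4 = False AND True = False
p6 AND p2 = False AND False = False
(p6 AND p2) IMPLIES p6 = False IMPLIES False = True
p5 XOR ((p6 AND p2) IMPLIES p6) = False XOR True = True
p6 IMPLIES p2 = False IMPLIES False = True
NOT (p6 IMPLIES p2) = NOT True = False
NOT (p6 IMPLIES p2) AND p6 = False AND False = False
(NOT (p6 IMPLIES p2) AND p6) IFF p1 = False IFF True = False
(p5 XOR ((p6 AND p2) IMPLIES p6)) XOR ((NOT (p6 IMPLIES p2) AND p6) IFF p1) = True XOR False = True
((p2 IFF p1) AND p4) OR ((p5 XOR ((p6 AND p2) IMPLIES p6)) XOR ((NOT (p6 IMPLIES p2) AND p6) IFF p1)) = False OR True = True
((p4 IMPLIES (p1 IMPLIES p4)) IMPLIES (p5 IMPLIES (p5 IFF p4))) IMPLIES (((p2 IFF p1) AND p4) OR ((p5 XOR ((p6 AND p2) IMPLIES p6)) XOR ((NOT (p6 IMPLIES p2) AND p6) IFF p1))) = True IMPLIES True = True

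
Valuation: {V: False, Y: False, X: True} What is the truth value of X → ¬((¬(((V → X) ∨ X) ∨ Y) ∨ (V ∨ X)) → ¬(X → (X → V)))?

False

V → X = False → True = True
(V → X) ∨ X = True ∨ True = True
((V → X) ∨ X) ∨ Y = True ∨ False = True
¬(((V → X) ∨ X) ∨ Y) = ¬True = False
V ∨ X = False ∨ True = True
¬(((V → X) ∨ X) ∨ Y) ∨ (V ∨ X) = False ∨ True = True
X → V = True → False = False
X → (X → V) = True → False = False
¬(X → (X → V)) = ¬False = True
(¬(((V → X) ∨ X) ∨ Y) ∨ (V ∨ X)) → ¬(X → (X → V)) = True → True = True
¬((¬(((V → X) ∨ X) ∨ Y) ∨ (V ∨ X)) → ¬(X → (X → V))) = ¬True = False
X → ¬((¬(((V → X) ∨ X) ∨ Y) ∨ (V ∨ X)) → ¬(X → (X → V))) = True → False = False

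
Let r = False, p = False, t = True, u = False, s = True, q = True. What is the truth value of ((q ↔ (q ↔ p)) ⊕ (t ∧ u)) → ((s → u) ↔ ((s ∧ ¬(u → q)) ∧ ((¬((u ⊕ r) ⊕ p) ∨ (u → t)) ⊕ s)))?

q ↔ p = True ↔ False = False
q ↔ (q ↔ p) = True ↔ False = False
t ∧ u = True ∧ False = False
(q ↔ (q ↔ p)) ⊕ (t ∧ u) = False ⊕ False = False
s → u = True → False = False
u → q = False → True = True
¬(u → q) = ¬True = False
s ∧ ¬(u → q) = True ∧ False = False
u ⊕ r = False ⊕ False = False
(u ⊕ r) ⊕ p = False ⊕ False = False
¬((u ⊕ r) ⊕ p) = ¬False = True
u → t = False → True = True
¬((u ⊕ r) ⊕ p) ∨ (u → t) = True ∨ True = True
(¬((u ⊕ r) ⊕ p) ∨ (u → t)) ⊕ s = True ⊕ True = False
(s ∧ ¬(u → q)) ∧ ((¬((u ⊕ r) ⊕ p) ∨ (u → t)) ⊕ s) = False ∧ False = False
(s → u) ↔ ((s ∧ ¬(u → q)) ∧ ((¬((u ⊕ r) ⊕ p) ∨ (u → t)) ⊕ s)) = False ↔ False = True
((q ↔ (q ↔ p)) ⊕ (t ∧ u)) → ((s → u) ↔ ((s ∧ ¬(u → q)) ∧ ((¬((u ⊕ r) ⊕ p) ∨ (u → t)) ⊕ s))) = False → True = True

True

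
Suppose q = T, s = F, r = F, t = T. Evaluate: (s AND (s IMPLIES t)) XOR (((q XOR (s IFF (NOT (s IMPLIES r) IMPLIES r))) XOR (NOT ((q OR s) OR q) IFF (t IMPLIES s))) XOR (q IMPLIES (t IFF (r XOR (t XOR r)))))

s IMPLIES t = F IMPLIES T = T
s AND (s IMPLIES t) = F AND T = F
s IMPLIES r = F IMPLIES F = T
NOT (s IMPLIES r) = NOT T = F
NOT (s IMPLIES r) IMPLIES r = F IMPLIES F = T
s IFF (NOT (s IMPLIES r) IMPLIES r) = F IFF T = F
q XOR (s IFF (NOT (s IMPLIES r) IMPLIES r)) = T XOR F = T
q OR s = T OR F = T
(q OR s) OR q = T OR T = T
NOT ((q OR s) OR q) = NOT T = F
t IMPLIES s = T IMPLIES F = F
NOT ((q OR s) OR q) IFF (t IMPLIES s) = F IFF F = T
(q XOR (s IFF (NOT (s IMPLIES r) IMPLIES r))) XOR (NOT ((q OR s) OR q) IFF (t IMPLIES s)) = T XOR T = F
t XOR r = T XOR F = T
r XOR (t XOR r) = F XOR T = T
t IFF (r XOR (t XOR r)) = T IFF T = T
q IMPLIES (t IFF (r XOR (t XOR r))) = T IMPLIES T = T
((q XOR (s IFF (NOT (s IMPLIES r) IMPLIES r))) XOR (NOT ((q OR s) OR q) IFF (t IMPLIES s))) XOR (q IMPLIES (t IFF (r XOR (t XOR r)))) = F XOR T = T
(s AND (s IMPLIES t)) XOR (((q XOR (s IFF (NOT (s IMPLIES r) IMPLIES r))) XOR (NOT ((q OR s) OR q) IFF (t IMPLIES s))) XOR (q IMPLIES (t IFF (r XOR (t XOR r))))) = F XOR T = T

T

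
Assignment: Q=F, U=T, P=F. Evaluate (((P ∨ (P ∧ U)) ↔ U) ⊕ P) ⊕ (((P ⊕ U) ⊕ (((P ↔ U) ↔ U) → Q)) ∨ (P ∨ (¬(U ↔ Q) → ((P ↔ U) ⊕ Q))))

F

P ∧ U = F ∧ T = F
P ∨ (P ∧ U) = F ∨ F = F
(P ∨ (P ∧ U)) ↔ U = F ↔ T = F
((P ∨ (P ∧ U)) ↔ U) ⊕ P = F ⊕ F = F
P ⊕ U = F ⊕ T = T
P ↔ U = F ↔ T = F
(P ↔ U) ↔ U = F ↔ T = F
((P ↔ U) ↔ U) → Q = F → F = T
(P ⊕ U) ⊕ (((P ↔ U) ↔ U) → Q) = T ⊕ T = F
U ↔ Q = T ↔ F = F
¬(U ↔ Q) = ¬F = T
P ↔ U = F ↔ T = F
(P ↔ U) ⊕ Q = F ⊕ F = F
¬(U ↔ Q) → ((P ↔ U) ⊕ Q) = T → F = F
P ∨ (¬(U ↔ Q) → ((P ↔ U) ⊕ Q)) = F ∨ F = F
((P ⊕ U) ⊕ (((P ↔ U) ↔ U) → Q)) ∨ (P ∨ (¬(U ↔ Q) → ((P ↔ U) ⊕ Q))) = F ∨ F = F
(((P ∨ (P ∧ U)) ↔ U) ⊕ P) ⊕ (((P ⊕ U) ⊕ (((P ↔ U) ↔ U) → Q)) ∨ (P ∨ (¬(U ↔ Q) → ((P ↔ U) ⊕ Q)))) = F ⊕ F = F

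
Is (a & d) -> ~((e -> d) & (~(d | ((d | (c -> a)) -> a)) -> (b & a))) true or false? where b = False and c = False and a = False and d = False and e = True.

a & d = False & False = False
e -> d = True -> False = False
c -> a = False -> False = True
d | (c -> a) = False | True = True
(d | (c -> a)) -> a = True -> False = False
d | ((d | (c -> a)) -> a) = False | False = False
~(d | ((d | (c -> a)) -> a)) = ~False = True
b & a = False & False = False
~(d | ((d | (c -> a)) -> a)) -> (b & a) = True -> False = False
(e -> d) & (~(d | ((d | (c -> a)) -> a)) -> (b & a)) = False & False = False
~((e -> d) & (~(d | ((d | (c -> a)) -> a)) -> (b & a))) = ~False = True
(a & d) -> ~((e -> d) & (~(d | ((d | (c -> a)) -> a)) -> (b & a))) = False -> True = True

True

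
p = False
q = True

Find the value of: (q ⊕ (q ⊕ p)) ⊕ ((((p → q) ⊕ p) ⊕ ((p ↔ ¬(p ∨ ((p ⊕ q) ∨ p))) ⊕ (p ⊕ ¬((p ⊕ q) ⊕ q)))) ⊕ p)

True

q ⊕ p = True ⊕ False = True
q ⊕ (q ⊕ p) = True ⊕ True = False
p → q = False → True = True
(p → q) ⊕ p = True ⊕ False = True
p ⊕ q = False ⊕ True = True
(p ⊕ q) ∨ p = True ∨ False = True
p ∨ ((p ⊕ q) ∨ p) = False ∨ True = True
¬(p ∨ ((p ⊕ q) ∨ p)) = ¬True = False
p ↔ ¬(p ∨ ((p ⊕ q) ∨ p)) = False ↔ False = True
p ⊕ q = False ⊕ True = True
(p ⊕ q) ⊕ q = True ⊕ True = False
¬((p ⊕ q) ⊕ q) = ¬False = True
p ⊕ ¬((p ⊕ q) ⊕ q) = False ⊕ True = True
(p ↔ ¬(p ∨ ((p ⊕ q) ∨ p))) ⊕ (p ⊕ ¬((p ⊕ q) ⊕ q)) = True ⊕ True = False
((p → q) ⊕ p) ⊕ ((p ↔ ¬(p ∨ ((p ⊕ q) ∨ p))) ⊕ (p ⊕ ¬((p ⊕ q) ⊕ q))) = True ⊕ False = True
(((p → q) ⊕ p) ⊕ ((p ↔ ¬(p ∨ ((p ⊕ q) ∨ p))) ⊕ (p ⊕ ¬((p ⊕ q) ⊕ q)))) ⊕ p = True ⊕ False = True
(q ⊕ (q ⊕ p)) ⊕ ((((p → q) ⊕ p) ⊕ ((p ↔ ¬(p ∨ ((p ⊕ q) ∨ p))) ⊕ (p ⊕ ¬((p ⊕ q) ⊕ q)))) ⊕ p) = False ⊕ True = True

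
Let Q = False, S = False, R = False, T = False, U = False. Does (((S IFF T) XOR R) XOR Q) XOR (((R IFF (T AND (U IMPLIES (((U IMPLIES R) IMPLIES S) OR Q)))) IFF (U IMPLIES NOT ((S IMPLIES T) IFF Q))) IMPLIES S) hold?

True

Substituting Q=False, S=False, R=False, T=False, U=False:
S IFF T = False IFF False = True
(S IFF T) XOR R = True XOR False = True
((S IFF T) XOR R) XOR Q = True XOR False = True
U IMPLIES R = False IMPLIES False = True
(U IMPLIES R) IMPLIES S = True IMPLIES False = False
((U IMPLIES R) IMPLIES S) OR Q = False OR False = False
U IMPLIES (((U IMPLIES R) IMPLIES S) OR Q) = False IMPLIES False = True
T AND (U IMPLIES (((U IMPLIES R) IMPLIES S) OR Q)) = False AND True = False
R IFF (T AND (U IMPLIES (((U IMPLIES R) IMPLIES S) OR Q))) = False IFF False = True
S IMPLIES T = False IMPLIES False = True
(S IMPLIES T) IFF Q = True IFF False = False
NOT ((S IMPLIES T) IFF Q) = NOT False = True
U IMPLIES NOT ((S IMPLIES T) IFF Q) = False IMPLIES True = True
(R IFF (T AND (U IMPLIES (((U IMPLIES R) IMPLIES S) OR Q)))) IFF (U IMPLIES NOT ((S IMPLIES T) IFF Q)) = True IFF True = True
((R IFF (T AND (U IMPLIES (((U IMPLIES R) IMPLIES S) OR Q)))) IFF (U IMPLIES NOT ((S IMPLIES T) IFF Q))) IMPLIES S = True IMPLIES False = False
(((S IFF T) XOR R) XOR Q) XOR (((R IFF (T AND (U IMPLIES (((U IMPLIES R) IMPLIES S) OR Q)))) IFF (U IMPLIES NOT ((S IMPLIES T) IFF Q))) IMPLIES S) = True XOR False = True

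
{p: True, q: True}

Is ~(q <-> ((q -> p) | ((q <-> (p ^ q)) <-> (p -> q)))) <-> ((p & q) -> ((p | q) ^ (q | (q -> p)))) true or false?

True

Substituting p=True, q=True:
q -> p = True -> True = True
p ^ q = True ^ True = False
q <-> (p ^ q) = True <-> False = False
p -> q = True -> True = True
(q <-> (p ^ q)) <-> (p -> q) = False <-> True = False
(q -> p) | ((q <-> (p ^ q)) <-> (p -> q)) = True | False = True
q <-> ((q -> p) | ((q <-> (p ^ q)) <-> (p -> q))) = True <-> True = True
~(q <-> ((q -> p) | ((q <-> (p ^ q)) <-> (p -> q)))) = ~True = False
p & q = True & True = True
p | q = True | True = True
q -> p = True -> True = True
q | (q -> p) = True | True = True
(p | q) ^ (q | (q -> p)) = True ^ True = False
(p & q) -> ((p | q) ^ (q | (q -> p))) = True -> False = False
~(q <-> ((q -> p) | ((q <-> (p ^ q)) <-> (p -> q)))) <-> ((p & q) -> ((p | q) ^ (q | (q -> p)))) = False <-> False = True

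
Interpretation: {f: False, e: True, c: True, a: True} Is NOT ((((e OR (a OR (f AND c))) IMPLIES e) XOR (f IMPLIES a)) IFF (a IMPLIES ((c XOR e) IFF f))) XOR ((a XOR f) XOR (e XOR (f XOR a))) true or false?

False

f AND c = False AND True = False
a OR (f AND c) = True OR False = True
e OR (a OR (f AND c)) = True OR True = True
(e OR (a OR (f AND c))) IMPLIES e = True IMPLIES True = True
f IMPLIES a = False IMPLIES True = True
((e OR (a OR (f AND c))) IMPLIES e) XOR (f IMPLIES a) = True XOR True = False
c XOR e = True XOR True = False
(c XOR e) IFF f = False IFF False = True
a IMPLIES ((c XOR e) IFF f) = True IMPLIES True = True
(((e OR (a OR (f AND c))) IMPLIES e) XOR (f IMPLIES a)) IFF (a IMPLIES ((c XOR e) IFF f)) = False IFF True = False
NOT ((((e OR (a OR (f AND c))) IMPLIES e) XOR (f IMPLIES a)) IFF (a IMPLIES ((c XOR e) IFF f))) = NOT False = True
a XOR f = True XOR False = True
f XOR a = False XOR True = True
e XOR (f XOR a) = True XOR True = False
(a XOR f) XOR (e XOR (f XOR a)) = True XOR False = True
NOT ((((e OR (a OR (f AND c))) IMPLIES e) XOR (f IMPLIES a)) IFF (a IMPLIES ((c XOR e) IFF f))) XOR ((a XOR f) XOR (e XOR (f XOR a))) = True XOR True = False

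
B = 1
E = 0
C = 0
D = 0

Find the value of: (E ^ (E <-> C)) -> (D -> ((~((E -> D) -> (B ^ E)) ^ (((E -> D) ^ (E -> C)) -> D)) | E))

1

E <-> C = 0 <-> 0 = 1
E ^ (E <-> C) = 0 ^ 1 = 1
E -> D = 0 -> 0 = 1
B ^ E = 1 ^ 0 = 1
(E -> D) -> (B ^ E) = 1 -> 1 = 1
~((E -> D) -> (B ^ E)) = ~1 = 0
E -> D = 0 -> 0 = 1
E -> C = 0 -> 0 = 1
(E -> D) ^ (E -> C) = 1 ^ 1 = 0
((E -> D) ^ (E -> C)) -> D = 0 -> 0 = 1
~((E -> D) -> (B ^ E)) ^ (((E -> D) ^ (E -> C)) -> D) = 0 ^ 1 = 1
(~((E -> D) -> (B ^ E)) ^ (((E -> D) ^ (E -> C)) -> D)) | E = 1 | 0 = 1
D -> ((~((E -> D) -> (B ^ E)) ^ (((E -> D) ^ (E -> C)) -> D)) | E) = 0 -> 1 = 1
(E ^ (E <-> C)) -> (D -> ((~((E -> D) -> (B ^ E)) ^ (((E -> D) ^ (E -> C)) -> D)) | E)) = 1 -> 1 = 1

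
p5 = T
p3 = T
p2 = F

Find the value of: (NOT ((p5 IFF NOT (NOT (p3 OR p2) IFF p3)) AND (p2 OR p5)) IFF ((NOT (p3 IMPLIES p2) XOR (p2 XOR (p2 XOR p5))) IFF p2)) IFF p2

Substituting p5=T, p3=T, p2=F:
p3 OR p2 = T OR F = T
NOT (p3 OR p2) = NOT T = F
NOT (p3 OR p2) IFF p3 = F IFF T = F
NOT (NOT (p3 OR p2) IFF p3) = NOT F = T
p5 IFF NOT (NOT (p3 OR p2) IFF p3) = T IFF T = T
p2 OR p5 = F OR T = T
(p5 IFF NOT (NOT (p3 OR p2) IFF p3)) AND (p2 OR p5) = T AND T = T
NOT ((p5 IFF NOT (NOT (p3 OR p2) IFF p3)) AND (p2 OR p5)) = NOT T = F
p3 IMPLIES p2 = T IMPLIES F = F
NOT (p3 IMPLIES p2) = NOT F = T
p2 XOR p5 = F XOR T = T
p2 XOR (p2 XOR p5) = F XOR T = T
NOT (p3 IMPLIES p2) XOR (p2 XOR (p2 XOR p5)) = T XOR T = F
(NOT (p3 IMPLIES p2) XOR (p2 XOR (p2 XOR p5))) IFF p2 = F IFF F = T
NOT ((p5 IFF NOT (NOT (p3 OR p2) IFF p3)) AND (p2 OR p5)) IFF ((NOT (p3 IMPLIES p2) XOR (p2 XOR (p2 XOR p5))) IFF p2) = F IFF T = F
(NOT ((p5 IFF NOT (NOT (p3 OR p2) IFF p3)) AND (p2 OR p5)) IFF ((NOT (p3 IMPLIES p2) XOR (p2 XOR (p2 XOR p5))) IFF p2)) IFF p2 = F IFF F = T

T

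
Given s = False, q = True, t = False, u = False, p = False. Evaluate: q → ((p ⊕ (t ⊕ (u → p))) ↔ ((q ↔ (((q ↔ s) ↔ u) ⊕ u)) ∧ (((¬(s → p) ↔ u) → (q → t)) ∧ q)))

u → p = False → False = True
t ⊕ (u → p) = False ⊕ True = True
p ⊕ (t ⊕ (u → p)) = False ⊕ True = True
q ↔ s = True ↔ False = False
(q ↔ s) ↔ u = False ↔ False = True
((q ↔ s) ↔ u) ⊕ u = True ⊕ False = True
q ↔ (((q ↔ s) ↔ u) ⊕ u) = True ↔ True = True
s → p = False → False = True
¬(s → p) = ¬True = False
¬(s → p) ↔ u = False ↔ False = True
q → t = True → False = False
(¬(s → p) ↔ u) → (q → t) = True → False = False
((¬(s → p) ↔ u) → (q → t)) ∧ q = False ∧ True = False
(q ↔ (((q ↔ s) ↔ u) ⊕ u)) ∧ (((¬(s → p) ↔ u) → (q → t)) ∧ q) = True ∧ False = False
(p ⊕ (t ⊕ (u → p))) ↔ ((q ↔ (((q ↔ s) ↔ u) ⊕ u)) ∧ (((¬(s → p) ↔ u) → (q → t)) ∧ q)) = True ↔ False = False
q → ((p ⊕ (t ⊕ (u → p))) ↔ ((q ↔ (((q ↔ s) ↔ u) ⊕ u)) ∧ (((¬(s → p) ↔ u) → (q → t)) ∧ q))) = True → False = False

False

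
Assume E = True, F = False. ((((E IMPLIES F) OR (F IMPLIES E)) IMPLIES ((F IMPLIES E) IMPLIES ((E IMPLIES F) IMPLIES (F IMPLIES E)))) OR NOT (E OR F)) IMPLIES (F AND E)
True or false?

False

E IMPLIES F = True IMPLIES False = False
F IMPLIES E = False IMPLIES True = True
(E IMPLIES F) OR (F IMPLIES E) = False OR True = True
F IMPLIES E = False IMPLIES True = True
E IMPLIES F = True IMPLIES False = False
F IMPLIES E = False IMPLIES True = True
(E IMPLIES F) IMPLIES (F IMPLIES E) = False IMPLIES True = True
(F IMPLIES E) IMPLIES ((E IMPLIES F) IMPLIES (F IMPLIES E)) = True IMPLIES True = True
((E IMPLIES F) OR (F IMPLIES E)) IMPLIES ((F IMPLIES E) IMPLIES ((E IMPLIES F) IMPLIES (F IMPLIES E))) = True IMPLIES True = True
E OR F = True OR False = True
NOT (E OR F) = NOT True = False
(((E IMPLIES F) OR (F IMPLIES E)) IMPLIES ((F IMPLIES E) IMPLIES ((E IMPLIES F) IMPLIES (F IMPLIES E)))) OR NOT (E OR F) = True OR False = True
F AND E = False AND True = False
((((E IMPLIES F) OR (F IMPLIES E)) IMPLIES ((F IMPLIES E) IMPLIES ((E IMPLIES F) IMPLIES (F IMPLIES E)))) OR NOT (E OR F)) IMPLIES (F AND E) = True IMPLIES False = False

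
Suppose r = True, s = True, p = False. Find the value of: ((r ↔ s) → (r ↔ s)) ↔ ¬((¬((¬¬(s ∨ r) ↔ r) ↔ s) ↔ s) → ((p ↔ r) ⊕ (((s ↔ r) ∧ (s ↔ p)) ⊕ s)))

False

Substituting r=True, s=True, p=False:
r ↔ s = True ↔ True = True
r ↔ s = True ↔ True = True
(r ↔ s) → (r ↔ s) = True → True = True
s ∨ r = True ∨ True = True
¬(s ∨ r) = ¬True = False
¬¬(s ∨ r) = ¬False = True
¬¬(s ∨ r) ↔ r = True ↔ True = True
(¬¬(s ∨ r) ↔ r) ↔ s = True ↔ True = True
¬((¬¬(s ∨ r) ↔ r) ↔ s) = ¬True = False
¬((¬¬(s ∨ r) ↔ r) ↔ s) ↔ s = False ↔ True = False
p ↔ r = False ↔ True = False
s ↔ r = True ↔ True = True
s ↔ p = True ↔ False = False
(s ↔ r) ∧ (s ↔ p) = True ∧ False = False
((s ↔ r) ∧ (s ↔ p)) ⊕ s = False ⊕ True = True
(p ↔ r) ⊕ (((s ↔ r) ∧ (s ↔ p)) ⊕ s) = False ⊕ True = True
(¬((¬¬(s ∨ r) ↔ r) ↔ s) ↔ s) → ((p ↔ r) ⊕ (((s ↔ r) ∧ (s ↔ p)) ⊕ s)) = False → True = True
¬((¬((¬¬(s ∨ r) ↔ r) ↔ s) ↔ s) → ((p ↔ r) ⊕ (((s ↔ r) ∧ (s ↔ p)) ⊕ s))) = ¬True = False
((r ↔ s) → (r ↔ s)) ↔ ¬((¬((¬¬(s ∨ r) ↔ r) ↔ s) ↔ s) → ((p ↔ r) ⊕ (((s ↔ r) ∧ (s ↔ p)) ⊕ s))) = True ↔ False = False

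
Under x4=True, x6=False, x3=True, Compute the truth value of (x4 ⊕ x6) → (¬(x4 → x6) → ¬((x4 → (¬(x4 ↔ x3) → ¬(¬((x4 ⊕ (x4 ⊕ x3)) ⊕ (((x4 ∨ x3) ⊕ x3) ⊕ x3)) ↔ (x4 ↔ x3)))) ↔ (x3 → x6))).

Substituting x4=True, x6=False, x3=True:
x4 ⊕ x6 = True ⊕ False = True
x4 → x6 = True → False = False
¬(x4 → x6) = ¬False = True
x4 ↔ x3 = True ↔ True = True
¬(x4 ↔ x3) = ¬True = False
x4 ⊕ x3 = True ⊕ True = False
x4 ⊕ (x4 ⊕ x3) = True ⊕ False = True
x4 ∨ x3 = True ∨ True = True
(x4 ∨ x3) ⊕ x3 = True ⊕ True = False
((x4 ∨ x3) ⊕ x3) ⊕ x3 = False ⊕ True = True
(x4 ⊕ (x4 ⊕ x3)) ⊕ (((x4 ∨ x3) ⊕ x3) ⊕ x3) = True ⊕ True = False
¬((x4 ⊕ (x4 ⊕ x3)) ⊕ (((x4 ∨ x3) ⊕ x3) ⊕ x3)) = ¬False = True
x4 ↔ x3 = True ↔ True = True
¬((x4 ⊕ (x4 ⊕ x3)) ⊕ (((x4 ∨ x3) ⊕ x3) ⊕ x3)) ↔ (x4 ↔ x3) = True ↔ True = True
¬(¬((x4 ⊕ (x4 ⊕ x3)) ⊕ (((x4 ∨ x3) ⊕ x3) ⊕ x3)) ↔ (x4 ↔ x3)) = ¬True = False
¬(x4 ↔ x3) → ¬(¬((x4 ⊕ (x4 ⊕ x3)) ⊕ (((x4 ∨ x3) ⊕ x3) ⊕ x3)) ↔ (x4 ↔ x3)) = False → False = True
x4 → (¬(x4 ↔ x3) → ¬(¬((x4 ⊕ (x4 ⊕ x3)) ⊕ (((x4 ∨ x3) ⊕ x3) ⊕ x3)) ↔ (x4 ↔ x3))) = True → True = True
x3 → x6 = True → False = False
(x4 → (¬(x4 ↔ x3) → ¬(¬((x4 ⊕ (x4 ⊕ x3)) ⊕ (((x4 ∨ x3) ⊕ x3) ⊕ x3)) ↔ (x4 ↔ x3)))) ↔ (x3 → x6) = True ↔ False = False
¬((x4 → (¬(x4 ↔ x3) → ¬(¬((x4 ⊕ (x4 ⊕ x3)) ⊕ (((x4 ∨ x3) ⊕ x3) ⊕ x3)) ↔ (x4 ↔ x3)))) ↔ (x3 → x6)) = ¬False = True
¬(x4 → x6) → ¬((x4 → (¬(x4 ↔ x3) → ¬(¬((x4 ⊕ (x4 ⊕ x3)) ⊕ (((x4 ∨ x3) ⊕ x3) ⊕ x3)) ↔ (x4 ↔ x3)))) ↔ (x3 → x6)) = True → True = True
(x4 ⊕ x6) → (¬(x4 → x6) → ¬((x4 → (¬(x4 ↔ x3) → ¬(¬((x4 ⊕ (x4 ⊕ x3)) ⊕ (((x4 ∨ x3) ⊕ x3) ⊕ x3)) ↔ (x4 ↔ x3)))) ↔ (x3 → x6))) = True → True = True

True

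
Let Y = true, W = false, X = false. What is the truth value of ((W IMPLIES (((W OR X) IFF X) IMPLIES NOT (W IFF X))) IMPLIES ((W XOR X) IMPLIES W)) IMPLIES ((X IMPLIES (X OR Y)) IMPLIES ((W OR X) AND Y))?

W OR X = false OR false = false
(W OR X) IFF X = false IFF false = true
W IFF X = false IFF false = true
NOT (W IFF X) = NOT true = false
((W OR X) IFF X) IMPLIES NOT (W IFF X) = true IMPLIES false = false
W IMPLIES (((W OR X) IFF X) IMPLIES NOT (W IFF X)) = false IMPLIES false = true
W XOR X = false XOR false = false
(W XOR X) IMPLIES W = false IMPLIES false = true
(W IMPLIES (((W OR X) IFF X) IMPLIES NOT (W IFF X))) IMPLIES ((W XOR X) IMPLIES W) = true IMPLIES true = true
X OR Y = false OR true = true
X IMPLIES (X OR Y) = false IMPLIES true = true
W OR X = false OR false = false
(W OR X) AND Y = false AND true = false
(X IMPLIES (X OR Y)) IMPLIES ((W OR X) AND Y) = true IMPLIES false = false
((W IMPLIES (((W OR X) IFF X) IMPLIES NOT (W IFF X))) IMPLIES ((W XOR X) IMPLIES W)) IMPLIES ((X IMPLIES (X OR Y)) IMPLIES ((W OR X) AND Y)) = true IMPLIES false = false

false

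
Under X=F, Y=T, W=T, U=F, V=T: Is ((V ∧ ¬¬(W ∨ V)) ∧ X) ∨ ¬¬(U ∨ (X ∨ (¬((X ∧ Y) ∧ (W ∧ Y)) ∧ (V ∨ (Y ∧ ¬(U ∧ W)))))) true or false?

W ∨ V = T ∨ T = T
¬(W ∨ V) = ¬T = F
¬¬(W ∨ V) = ¬F = T
V ∧ ¬¬(W ∨ V) = T ∧ T = T
(V ∧ ¬¬(W ∨ V)) ∧ X = T ∧ F = F
X ∧ Y = F ∧ T = F
W ∧ Y = T ∧ T = T
(X ∧ Y) ∧ (W ∧ Y) = F ∧ T = F
¬((X ∧ Y) ∧ (W ∧ Y)) = ¬F = T
U ∧ W = F ∧ T = F
¬(U ∧ W) = ¬F = T
Y ∧ ¬(U ∧ W) = T ∧ T = T
V ∨ (Y ∧ ¬(U ∧ W)) = T ∨ T = T
¬((X ∧ Y) ∧ (W ∧ Y)) ∧ (V ∨ (Y ∧ ¬(U ∧ W))) = T ∧ T = T
X ∨ (¬((X ∧ Y) ∧ (W ∧ Y)) ∧ (V ∨ (Y ∧ ¬(U ∧ W)))) = F ∨ T = T
U ∨ (X ∨ (¬((X ∧ Y) ∧ (W ∧ Y)) ∧ (V ∨ (Y ∧ ¬(U ∧ W))))) = F ∨ T = T
¬(U ∨ (X ∨ (¬((X ∧ Y) ∧ (W ∧ Y)) ∧ (V ∨ (Y ∧ ¬(U ∧ W)))))) = ¬T = F
¬¬(U ∨ (X ∨ (¬((X ∧ Y) ∧ (W ∧ Y)) ∧ (V ∨ (Y ∧ ¬(U ∧ W)))))) = ¬F = T
((V ∧ ¬¬(W ∨ V)) ∧ X) ∨ ¬¬(U ∨ (X ∨ (¬((X ∧ Y) ∧ (W ∧ Y)) ∧ (V ∨ (Y ∧ ¬(U ∧ W)))))) = F ∨ T = T

T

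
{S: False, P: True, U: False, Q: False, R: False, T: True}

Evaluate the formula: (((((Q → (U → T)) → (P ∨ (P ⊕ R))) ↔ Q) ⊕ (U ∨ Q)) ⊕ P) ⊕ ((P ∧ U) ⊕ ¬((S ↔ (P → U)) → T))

True

U → T = False → True = True
Q → (U → T) = False → True = True
P ⊕ R = True ⊕ False = True
P ∨ (P ⊕ R) = True ∨ True = True
(Q → (U → T)) → (P ∨ (P ⊕ R)) = True → True = True
((Q → (U → T)) → (P ∨ (P ⊕ R))) ↔ Q = True ↔ False = False
U ∨ Q = False ∨ False = False
(((Q → (U → T)) → (P ∨ (P ⊕ R))) ↔ Q) ⊕ (U ∨ Q) = False ⊕ False = False
((((Q → (U → T)) → (P ∨ (P ⊕ R))) ↔ Q) ⊕ (U ∨ Q)) ⊕ P = False ⊕ True = True
P ∧ U = True ∧ False = False
P → U = True → False = False
S ↔ (P → U) = False ↔ False = True
(S ↔ (P → U)) → T = True → True = True
¬((S ↔ (P → U)) → T) = ¬True = False
(P ∧ U) ⊕ ¬((S ↔ (P → U)) → T) = False ⊕ False = False
(((((Q → (U → T)) → (P ∨ (P ⊕ R))) ↔ Q) ⊕ (U ∨ Q)) ⊕ P) ⊕ ((P ∧ U) ⊕ ¬((S ↔ (P → U)) → T)) = True ⊕ False = True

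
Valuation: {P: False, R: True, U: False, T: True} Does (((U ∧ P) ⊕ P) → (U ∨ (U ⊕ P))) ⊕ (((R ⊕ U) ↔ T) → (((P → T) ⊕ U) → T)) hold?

False

U ∧ P = False ∧ False = False
(U ∧ P) ⊕ P = False ⊕ False = False
U ⊕ P = False ⊕ False = False
U ∨ (U ⊕ P) = False ∨ False = False
((U ∧ P) ⊕ P) → (U ∨ (U ⊕ P)) = False → False = True
R ⊕ U = True ⊕ False = True
(R ⊕ U) ↔ T = True ↔ True = True
P → T = False → True = True
(P → T) ⊕ U = True ⊕ False = True
((P → T) ⊕ U) → T = True → True = True
((R ⊕ U) ↔ T) → (((P → T) ⊕ U) → T) = True → True = True
(((U ∧ P) ⊕ P) → (U ∨ (U ⊕ P))) ⊕ (((R ⊕ U) ↔ T) → (((P → T) ⊕ U) → T)) = True ⊕ True = False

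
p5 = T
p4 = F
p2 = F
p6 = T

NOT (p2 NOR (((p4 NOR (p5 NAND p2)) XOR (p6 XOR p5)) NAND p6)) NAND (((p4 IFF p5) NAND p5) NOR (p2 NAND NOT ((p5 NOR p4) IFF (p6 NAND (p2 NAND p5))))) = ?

Substituting p5=T, p4=F, p2=F, p6=T:
p5 NAND p2 = T NAND F = T
p4 NOR (p5 NAND p2) = F NOR T = F
p6 XOR p5 = T XOR T = F
(p4 NOR (p5 NAND p2)) XOR (p6 XOR p5) = F XOR F = F
((p4 NOR (p5 NAND p2)) XOR (p6 XOR p5)) NAND p6 = F NAND T = T
p2 NOR (((p4 NOR (p5 NAND p2)) XOR (p6 XOR p5)) NAND p6) = F NOR T = F
NOT (p2 NOR (((p4 NOR (p5 NAND p2)) XOR (p6 XOR p5)) NAND p6)) = NOT F = T
p4 IFF p5 = F IFF T = F
(p4 IFF p5) NAND p5 = F NAND T = T
p5 NOR p4 = T NOR F = F
p2 NAND p5 = F NAND T = T
p6 NAND (p2 NAND p5) = T NAND T = F
(p5 NOR p4) IFF (p6 NAND (p2 NAND p5)) = F IFF F = T
NOT ((p5 NOR p4) IFF (p6 NAND (p2 NAND p5))) = NOT T = F
p2 NAND NOT ((p5 NOR p4) IFF (p6 NAND (p2 NAND p5))) = F NAND F = T
((p4 IFF p5) NAND p5) NOR (p2 NAND NOT ((p5 NOR p4) IFF (p6 NAND (p2 NAND p5)))) = T NOR T = F
NOT (p2 NOR (((p4 NOR (p5 NAND p2)) XOR (p6 XOR p5)) NAND p6)) NAND (((p4 IFF p5) NAND p5) NOR (p2 NAND NOT ((p5 NOR p4) IFF (p6 NAND (p2 NAND p5))))) = T NAND F = T

T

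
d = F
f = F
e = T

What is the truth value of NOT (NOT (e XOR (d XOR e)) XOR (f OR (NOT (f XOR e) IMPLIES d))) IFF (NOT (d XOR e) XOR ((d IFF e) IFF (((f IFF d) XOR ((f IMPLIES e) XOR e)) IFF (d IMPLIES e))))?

Substituting d=F, f=F, e=T:
d XOR e = F XOR T = T
e XOR (d XOR e) = T XOR T = F
NOT (e XOR (d XOR e)) = NOT F = T
f XOR e = F XOR T = T
NOT (f XOR e) = NOT T = F
NOT (f XOR e) IMPLIES d = F IMPLIES F = T
f OR (NOT (f XOR e) IMPLIES d) = F OR T = T
NOT (e XOR (d XOR e)) XOR (f OR (NOT (f XOR e) IMPLIES d)) = T XOR T = F
NOT (NOT (e XOR (d XOR e)) XOR (f OR (NOT (f XOR e) IMPLIES d))) = NOT F = T
d XOR e = F XOR T = T
NOT (d XOR e) = NOT T = F
d IFF e = F IFF T = F
f IFF d = F IFF F = T
f IMPLIES e = F IMPLIES T = T
(f IMPLIES e) XOR e = T XOR T = F
(f IFF d) XOR ((f IMPLIES e) XOR e) = T XOR F = T
d IMPLIES e = F IMPLIES T = T
((f IFF d) XOR ((f IMPLIES e) XOR e)) IFF (d IMPLIES e) = T IFF T = T
(d IFF e) IFF (((f IFF d) XOR ((f IMPLIES e) XOR e)) IFF (d IMPLIES e)) = F IFF T = F
NOT (d XOR e) XOR ((d IFF e) IFF (((f IFF d) XOR ((f IMPLIES e) XOR e)) IFF (d IMPLIES e))) = F XOR F = F
NOT (NOT (e XOR (d XOR e)) XOR (f OR (NOT (f XOR e) IMPLIES d))) IFF (NOT (d XOR e) XOR ((d IFF e) IFF (((f IFF d) XOR ((f IMPLIES e) XOR e)) IFF (d IMPLIES e)))) = T IFF F = F

F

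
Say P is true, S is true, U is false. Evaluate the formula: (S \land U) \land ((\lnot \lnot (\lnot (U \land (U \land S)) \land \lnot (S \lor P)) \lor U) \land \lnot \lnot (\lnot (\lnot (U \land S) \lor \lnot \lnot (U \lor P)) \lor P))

F

S \land U = T \land F = F
U \land S = F \land T = F
U \land (U \land S) = F \land F = F
\lnot (U \land (U \land S)) = \lnot F = T
S \lor P = T \lor T = T
\lnot (S \lor P) = \lnot T = F
\lnot (U \land (U \land S)) \land \lnot (S \lor P) = T \land F = F
\lnot (\lnot (U \land (U \land S)) \land \lnot (S \lor P)) = \lnot F = T
\lnot \lnot (\lnot (U \land (U \land S)) \land \lnot (S \lor P)) = \lnot T = F
\lnot \lnot (\lnot (U \land (U \land S)) \land \lnot (S \lor P)) \lor U = F \lor F = F
U \land S = F \land T = F
\lnot (U \land S) = \lnot F = T
U \lor P = F \lor T = T
\lnot (U \lor P) = \lnot T = F
\lnot \lnot (U \lor P) = \lnot F = T
\lnot (U \land S) \lor \lnot \lnot (U \lor P) = T \lor T = T
\lnot (\lnot (U \land S) \lor \lnot \lnot (U \lor P)) = \lnot T = F
\lnot (\lnot (U \land S) \lor \lnot \lnot (U \lor P)) \lor P = F \lor T = T
\lnot (\lnot (\lnot (U \land S) \lor \lnot \lnot (U \lor P)) \lor P) = \lnot T = F
\lnot \lnot (\lnot (\lnot (U \land S) \lor \lnot \lnot (U \lor P)) \lor P) = \lnot F = T
(\lnot \lnot (\lnot (U \land (U \land S)) \land \lnot (S \lor P)) \lor U) \land \lnot \lnot (\lnot (\lnot (U \land S) \lor \lnot \lnot (U \lor P)) \lor P) = F \land T = F
(S \land U) \land ((\lnot \lnot (\lnot (U \land (U \land S)) \land \lnot (S \lor P)) \lor U) \land \lnot \lnot (\lnot (\lnot (U \land S) \lor \lnot \lnot (U \lor P)) \lor P)) = F \land F = F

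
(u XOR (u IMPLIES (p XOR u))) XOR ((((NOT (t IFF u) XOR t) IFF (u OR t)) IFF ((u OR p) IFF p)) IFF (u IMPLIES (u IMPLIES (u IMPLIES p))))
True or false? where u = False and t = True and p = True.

True

p XOR u = True XOR False = True
u IMPLIES (p XOR u) = False IMPLIES True = True
u XOR (u IMPLIES (p XOR u)) = False XOR True = True
t IFF u = True IFF False = False
NOT (t IFF u) = NOT False = True
NOT (t IFF u) XOR t = True XOR True = False
u OR t = False OR True = True
(NOT (t IFF u) XOR t) IFF (u OR t) = False IFF True = False
u OR p = False OR True = True
(u OR p) IFF p = True IFF True = True
((NOT (t IFF u) XOR t) IFF (u OR t)) IFF ((u OR p) IFF p) = False IFF True = False
u IMPLIES p = False IMPLIES True = True
u IMPLIES (u IMPLIES p) = False IMPLIES True = True
u IMPLIES (u IMPLIES (u IMPLIES p)) = False IMPLIES True = True
(((NOT (t IFF u) XOR t) IFF (u OR t)) IFF ((u OR p) IFF p)) IFF (u IMPLIES (u IMPLIES (u IMPLIES p))) = False IFF True = False
(u XOR (u IMPLIES (p XOR u))) XOR ((((NOT (t IFF u) XOR t) IFF (u OR t)) IFF ((u OR p) IFF p)) IFF (u IMPLIES (u IMPLIES (u IMPLIES p)))) = True XOR False = True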